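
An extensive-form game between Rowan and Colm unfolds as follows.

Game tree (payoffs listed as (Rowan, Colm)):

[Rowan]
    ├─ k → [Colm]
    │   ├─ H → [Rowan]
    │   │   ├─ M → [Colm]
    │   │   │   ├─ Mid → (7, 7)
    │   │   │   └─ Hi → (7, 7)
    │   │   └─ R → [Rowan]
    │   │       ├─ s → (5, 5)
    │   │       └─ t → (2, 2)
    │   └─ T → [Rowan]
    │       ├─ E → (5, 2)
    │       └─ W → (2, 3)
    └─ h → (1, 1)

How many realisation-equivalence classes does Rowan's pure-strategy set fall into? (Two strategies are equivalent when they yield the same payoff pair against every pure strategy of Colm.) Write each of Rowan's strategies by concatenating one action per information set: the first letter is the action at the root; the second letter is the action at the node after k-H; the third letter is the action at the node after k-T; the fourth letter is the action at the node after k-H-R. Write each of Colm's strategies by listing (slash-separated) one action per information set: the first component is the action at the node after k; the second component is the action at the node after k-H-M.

Rowan has 16 pure strategies: kMEs, kMEt, kMWs, kMWt, kREs, kREt, kRWs, kRWt, hMEs, hMEt, hMWs, hMWt, hREs, hREt, hRWs, hRWt. Columns: H/Mid, H/Hi, T/Mid, T/Hi.
{kMEs, kMEt} → row (7,7) (7,7) (5,2) (5,2)
{kMWs, kMWt} → row (7,7) (7,7) (2,3) (2,3)
{kREs} → row (5,5) (5,5) (5,2) (5,2)
{kREt} → row (2,2) (2,2) (5,2) (5,2)
{kRWs} → row (5,5) (5,5) (2,3) (2,3)
{kRWt} → row (2,2) (2,2) (2,3) (2,3)
{hMEs, hMEt, hMWs, hMWt, hREs, hREt, hRWs, hRWt} → row (1,1) (1,1) (1,1) (1,1)
That's 7 distinct rows out of 16 strategies.

7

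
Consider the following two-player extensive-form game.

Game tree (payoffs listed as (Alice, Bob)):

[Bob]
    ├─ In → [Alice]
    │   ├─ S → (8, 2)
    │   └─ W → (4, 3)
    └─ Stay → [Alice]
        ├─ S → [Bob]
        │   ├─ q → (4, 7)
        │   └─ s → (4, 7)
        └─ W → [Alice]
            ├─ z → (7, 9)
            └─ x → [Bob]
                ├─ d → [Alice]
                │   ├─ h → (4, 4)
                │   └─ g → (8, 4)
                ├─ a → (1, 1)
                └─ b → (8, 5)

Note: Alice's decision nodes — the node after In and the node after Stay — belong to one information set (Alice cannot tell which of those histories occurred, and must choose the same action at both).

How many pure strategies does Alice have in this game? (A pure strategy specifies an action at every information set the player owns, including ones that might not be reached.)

Alice owns the information set {In, Stay} with actions {S, W} — two choices.
Alice owns the node after Stay-W with actions {z, x} — two choices.
Alice owns the node after Stay-W-x-d with actions {h, g} — two choices.
A pure strategy fixes one action at each information set independently, so the count is the product 2 × 2 × 2 = 8.
(For reference, Bob has 12 pure strategies, giving a 8×12 normal-form matrix.)

8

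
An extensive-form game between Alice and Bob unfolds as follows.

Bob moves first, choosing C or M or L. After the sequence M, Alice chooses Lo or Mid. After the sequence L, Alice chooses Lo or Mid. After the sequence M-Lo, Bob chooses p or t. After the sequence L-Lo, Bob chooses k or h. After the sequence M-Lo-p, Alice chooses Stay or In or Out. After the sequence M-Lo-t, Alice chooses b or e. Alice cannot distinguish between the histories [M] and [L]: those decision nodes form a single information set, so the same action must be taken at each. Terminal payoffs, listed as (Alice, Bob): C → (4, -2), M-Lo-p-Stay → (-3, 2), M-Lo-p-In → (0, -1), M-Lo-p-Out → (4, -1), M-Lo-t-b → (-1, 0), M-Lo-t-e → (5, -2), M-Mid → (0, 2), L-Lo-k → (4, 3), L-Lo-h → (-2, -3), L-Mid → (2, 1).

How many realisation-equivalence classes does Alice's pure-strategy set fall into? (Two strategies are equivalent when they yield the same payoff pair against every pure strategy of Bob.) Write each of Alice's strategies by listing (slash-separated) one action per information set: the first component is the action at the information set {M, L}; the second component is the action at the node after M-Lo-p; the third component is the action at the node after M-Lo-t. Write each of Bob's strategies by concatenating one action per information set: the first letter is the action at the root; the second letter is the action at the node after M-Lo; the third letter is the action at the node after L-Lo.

7

Alice has 12 pure strategies: Lo/Stay/b, Lo/Stay/e, Lo/In/b, Lo/In/e, Lo/Out/b, Lo/Out/e, Mid/Stay/b, Mid/Stay/e, Mid/In/b, Mid/In/e, Mid/Out/b, Mid/Out/e. Columns: Cpk, Cph, Ctk, Cth, Mpk, Mph, Mtk, Mth, Lpk, Lph, Ltk, Lth.
{Lo/Stay/b} → row (4,-2) (4,-2) (4,-2) (4,-2) (-3,2) (-3,2) (-1,0) (-1,0) (4,3) (-2,-3) (4,3) (-2,-3)
{Lo/Stay/e} → row (4,-2) (4,-2) (4,-2) (4,-2) (-3,2) (-3,2) (5,-2) (5,-2) (4,3) (-2,-3) (4,3) (-2,-3)
{Lo/In/b} → row (4,-2) (4,-2) (4,-2) (4,-2) (0,-1) (0,-1) (-1,0) (-1,0) (4,3) (-2,-3) (4,3) (-2,-3)
{Lo/In/e} → row (4,-2) (4,-2) (4,-2) (4,-2) (0,-1) (0,-1) (5,-2) (5,-2) (4,3) (-2,-3) (4,3) (-2,-3)
{Lo/Out/b} → row (4,-2) (4,-2) (4,-2) (4,-2) (4,-1) (4,-1) (-1,0) (-1,0) (4,3) (-2,-3) (4,3) (-2,-3)
{Lo/Out/e} → row (4,-2) (4,-2) (4,-2) (4,-2) (4,-1) (4,-1) (5,-2) (5,-2) (4,3) (-2,-3) (4,3) (-2,-3)
{Mid/Stay/b, Mid/Stay/e, Mid/In/b, Mid/In/e, Mid/Out/b, Mid/Out/e} → row (4,-2) (4,-2) (4,-2) (4,-2) (0,2) (0,2) (0,2) (0,2) (2,1) (2,1) (2,1) (2,1)
That's 7 distinct rows out of 12 strategies.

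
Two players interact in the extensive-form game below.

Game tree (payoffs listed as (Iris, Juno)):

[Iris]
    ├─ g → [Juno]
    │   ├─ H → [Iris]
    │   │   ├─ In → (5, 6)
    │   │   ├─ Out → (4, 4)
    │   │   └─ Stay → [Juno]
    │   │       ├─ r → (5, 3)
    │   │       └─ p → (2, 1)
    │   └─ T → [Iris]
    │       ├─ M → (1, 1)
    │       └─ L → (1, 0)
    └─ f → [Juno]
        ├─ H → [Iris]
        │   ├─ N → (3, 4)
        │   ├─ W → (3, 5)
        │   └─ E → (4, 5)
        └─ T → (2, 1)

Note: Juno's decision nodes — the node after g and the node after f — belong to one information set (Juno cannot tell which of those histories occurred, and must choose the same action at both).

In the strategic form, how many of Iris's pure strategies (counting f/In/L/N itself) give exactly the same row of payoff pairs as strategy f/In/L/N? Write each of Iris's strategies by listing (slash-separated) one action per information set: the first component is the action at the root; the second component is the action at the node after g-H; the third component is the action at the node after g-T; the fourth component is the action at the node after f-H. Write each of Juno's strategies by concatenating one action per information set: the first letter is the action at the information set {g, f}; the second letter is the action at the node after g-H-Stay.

Row for f/In/L/N (columns Hr, Hp, Tr, Tp): (3,4) (3,4) (2,1) (2,1).
Under f/In/L/N, Iris's choice at the node after g-H and at the node after g-T can never be reached regardless of what Juno does, so varying those choices leaves every outcome unchanged.
Holding the reachable choices fixed and varying the unreachable ones freely already gives 3 × 2 = 6 equivalent strategies.
No other strategy reproduces this row, so those 6 are the full class: f/In/M/N, f/In/L/N, f/Out/M/N, f/Out/L/N, f/Stay/M/N, f/Stay/L/N.

6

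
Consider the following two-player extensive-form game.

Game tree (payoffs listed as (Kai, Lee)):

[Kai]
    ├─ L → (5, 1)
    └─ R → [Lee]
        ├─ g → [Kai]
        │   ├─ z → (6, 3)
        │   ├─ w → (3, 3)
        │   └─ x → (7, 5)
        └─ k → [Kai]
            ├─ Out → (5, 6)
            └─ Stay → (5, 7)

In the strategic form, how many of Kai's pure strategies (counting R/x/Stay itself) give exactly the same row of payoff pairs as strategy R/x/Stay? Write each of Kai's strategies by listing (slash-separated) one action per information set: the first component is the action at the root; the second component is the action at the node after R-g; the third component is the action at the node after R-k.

1

Row for R/x/Stay (columns g, k): (7,5) (5,7).
Every one of Kai's information sets is on the play path for some reply by Lee when Kai follows R/x/Stay.
Changing the action at any of them therefore changes at least one column, so only R/x/Stay itself gives this row.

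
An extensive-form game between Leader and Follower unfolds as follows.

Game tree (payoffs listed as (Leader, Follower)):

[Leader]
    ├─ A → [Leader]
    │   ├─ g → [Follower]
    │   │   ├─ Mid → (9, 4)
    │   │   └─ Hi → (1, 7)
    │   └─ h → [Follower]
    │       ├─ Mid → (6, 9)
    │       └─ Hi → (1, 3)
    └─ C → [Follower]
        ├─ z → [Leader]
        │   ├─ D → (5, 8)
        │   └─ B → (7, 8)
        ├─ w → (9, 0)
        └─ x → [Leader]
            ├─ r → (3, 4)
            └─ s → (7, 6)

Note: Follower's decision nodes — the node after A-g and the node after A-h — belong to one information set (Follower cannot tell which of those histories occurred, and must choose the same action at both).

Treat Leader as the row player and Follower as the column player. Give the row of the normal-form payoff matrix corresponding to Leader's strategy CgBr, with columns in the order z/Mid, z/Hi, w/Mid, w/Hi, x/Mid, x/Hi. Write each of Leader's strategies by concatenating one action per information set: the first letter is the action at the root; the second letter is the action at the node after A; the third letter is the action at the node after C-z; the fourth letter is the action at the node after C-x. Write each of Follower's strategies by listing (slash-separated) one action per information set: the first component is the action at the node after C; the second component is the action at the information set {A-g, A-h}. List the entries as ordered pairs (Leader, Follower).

vs z/Mid: Leader plays C → Follower plays z at [C] → Leader plays B at [C-z] → (7, 8)
vs z/Hi: Leader plays C → Follower plays z at [C] → Leader plays B at [C-z] → (7, 8)
vs w/Mid: Leader plays C → Follower plays w at [C] → (9, 0)
vs w/Hi: Leader plays C → Follower plays w at [C] → (9, 0)
vs x/Mid: Leader plays C → Follower plays x at [C] → Leader plays r at [C-x] → (3, 4)
vs x/Hi: Leader plays C → Follower plays x at [C] → Leader plays r at [C-x] → (3, 4)

(7,8) (7,8) (9,0) (9,0) (3,4) (3,4)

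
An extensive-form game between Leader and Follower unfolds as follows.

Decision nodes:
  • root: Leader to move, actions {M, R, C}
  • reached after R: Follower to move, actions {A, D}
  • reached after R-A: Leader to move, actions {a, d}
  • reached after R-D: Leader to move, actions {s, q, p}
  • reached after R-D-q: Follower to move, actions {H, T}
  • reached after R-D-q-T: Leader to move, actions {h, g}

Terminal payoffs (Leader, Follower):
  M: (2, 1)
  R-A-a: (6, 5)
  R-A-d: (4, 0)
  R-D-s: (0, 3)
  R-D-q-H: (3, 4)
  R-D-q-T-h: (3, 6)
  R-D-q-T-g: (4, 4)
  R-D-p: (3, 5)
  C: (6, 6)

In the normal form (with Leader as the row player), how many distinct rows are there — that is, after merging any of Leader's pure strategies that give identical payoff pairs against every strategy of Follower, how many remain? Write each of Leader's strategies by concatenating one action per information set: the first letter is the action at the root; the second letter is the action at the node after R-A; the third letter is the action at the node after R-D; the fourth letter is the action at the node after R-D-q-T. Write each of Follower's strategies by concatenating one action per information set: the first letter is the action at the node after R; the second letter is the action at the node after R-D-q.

Leader has 36 pure strategies: Mash, Masg, Maqh, Maqg, Maph, Mapg, Mdsh, Mdsg, Mdqh, Mdqg, Mdph, Mdpg, Rash, Rasg, Raqh, Raqg, Raph, Rapg, Rdsh, Rdsg, Rdqh, Rdqg, Rdph, Rdpg, Cash, Casg, Caqh, Caqg, Caph, Capg, Cdsh, Cdsg, Cdqh, Cdqg, Cdph, Cdpg. Columns: AH, AT, DH, DT.
{Mash, Masg, Maqh, Maqg, Maph, Mapg, Mdsh, Mdsg, Mdqh, Mdqg, Mdph, Mdpg} → row (2,1) (2,1) (2,1) (2,1)
{Rash, Rasg} → row (6,5) (6,5) (0,3) (0,3)
{Raqh} → row (6,5) (6,5) (3,4) (3,6)
{Raqg} → row (6,5) (6,5) (3,4) (4,4)
{Raph, Rapg} → row (6,5) (6,5) (3,5) (3,5)
{Rdsh, Rdsg} → row (4,0) (4,0) (0,3) (0,3)
{Rdqh} → row (4,0) (4,0) (3,4) (3,6)
{Rdqg} → row (4,0) (4,0) (3,4) (4,4)
{Rdph, Rdpg} → row (4,0) (4,0) (3,5) (3,5)
{Cash, Casg, Caqh, Caqg, Caph, Capg, Cdsh, Cdsg, Cdqh, Cdqg, Cdph, Cdpg} → row (6,6) (6,6) (6,6) (6,6)
That's 10 distinct rows out of 36 strategies.

10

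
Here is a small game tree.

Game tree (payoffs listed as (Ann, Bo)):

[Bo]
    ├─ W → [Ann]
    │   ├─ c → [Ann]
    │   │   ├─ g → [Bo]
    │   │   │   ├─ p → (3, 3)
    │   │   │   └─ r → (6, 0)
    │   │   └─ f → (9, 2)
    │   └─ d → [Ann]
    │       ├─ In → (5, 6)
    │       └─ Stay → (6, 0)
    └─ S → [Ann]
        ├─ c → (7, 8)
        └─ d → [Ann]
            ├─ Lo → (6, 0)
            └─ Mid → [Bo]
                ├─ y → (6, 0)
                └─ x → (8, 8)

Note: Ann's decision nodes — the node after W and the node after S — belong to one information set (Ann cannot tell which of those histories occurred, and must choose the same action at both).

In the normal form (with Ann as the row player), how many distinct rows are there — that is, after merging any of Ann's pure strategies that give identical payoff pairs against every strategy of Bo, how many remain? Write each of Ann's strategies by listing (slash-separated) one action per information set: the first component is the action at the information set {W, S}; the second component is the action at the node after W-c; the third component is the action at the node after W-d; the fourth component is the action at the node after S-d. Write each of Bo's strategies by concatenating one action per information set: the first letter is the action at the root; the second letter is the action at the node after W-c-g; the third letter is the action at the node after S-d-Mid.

Ann has 16 pure strategies: c/g/In/Lo, c/g/In/Mid, c/g/Stay/Lo, c/g/Stay/Mid, c/f/In/Lo, c/f/In/Mid, c/f/Stay/Lo, c/f/Stay/Mid, d/g/In/Lo, d/g/In/Mid, d/g/Stay/Lo, d/g/Stay/Mid, d/f/In/Lo, d/f/In/Mid, d/f/Stay/Lo, d/f/Stay/Mid. Columns: Wpy, Wpx, Wry, Wrx, Spy, Spx, Sry, Srx.
{c/g/In/Lo, c/g/In/Mid, c/g/Stay/Lo, c/g/Stay/Mid} → row (3,3) (3,3) (6,0) (6,0) (7,8) (7,8) (7,8) (7,8)
{c/f/In/Lo, c/f/In/Mid, c/f/Stay/Lo, c/f/Stay/Mid} → row (9,2) (9,2) (9,2) (9,2) (7,8) (7,8) (7,8) (7,8)
{d/g/In/Lo, d/f/In/Lo} → row (5,6) (5,6) (5,6) (5,6) (6,0) (6,0) (6,0) (6,0)
{d/g/In/Mid, d/f/In/Mid} → row (5,6) (5,6) (5,6) (5,6) (6,0) (8,8) (6,0) (8,8)
{d/g/Stay/Lo, d/f/Stay/Lo} → row (6,0) (6,0) (6,0) (6,0) (6,0) (6,0) (6,0) (6,0)
{d/g/Stay/Mid, d/f/Stay/Mid} → row (6,0) (6,0) (6,0) (6,0) (6,0) (8,8) (6,0) (8,8)
That's 6 distinct rows out of 16 strategies.

6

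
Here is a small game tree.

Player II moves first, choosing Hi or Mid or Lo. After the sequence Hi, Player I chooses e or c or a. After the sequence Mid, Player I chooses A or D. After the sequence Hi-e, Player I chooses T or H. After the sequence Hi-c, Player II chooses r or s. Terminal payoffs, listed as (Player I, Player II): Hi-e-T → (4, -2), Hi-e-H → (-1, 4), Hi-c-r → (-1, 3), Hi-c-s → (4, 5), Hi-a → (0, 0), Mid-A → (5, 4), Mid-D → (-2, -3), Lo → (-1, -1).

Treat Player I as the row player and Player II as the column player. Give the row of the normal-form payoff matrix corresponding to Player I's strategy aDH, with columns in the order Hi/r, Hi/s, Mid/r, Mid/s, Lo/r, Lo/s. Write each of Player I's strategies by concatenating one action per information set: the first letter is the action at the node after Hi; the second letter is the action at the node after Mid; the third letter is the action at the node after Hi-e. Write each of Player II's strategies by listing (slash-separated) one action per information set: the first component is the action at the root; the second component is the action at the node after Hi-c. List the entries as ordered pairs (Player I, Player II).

(0,0) (0,0) (-2,-3) (-2,-3) (-1,-1) (-1,-1)

vs Hi/r: Player II plays Hi → Player I plays a at [Hi] → (0, 0)
vs Hi/s: Player II plays Hi → Player I plays a at [Hi] → (0, 0)
vs Mid/r: Player II plays Mid → Player I plays D at [Mid] → (-2, -3)
vs Mid/s: Player II plays Mid → Player I plays D at [Mid] → (-2, -3)
vs Lo/r: Player II plays Lo → (-1, -1)
vs Lo/s: Player II plays Lo → (-1, -1)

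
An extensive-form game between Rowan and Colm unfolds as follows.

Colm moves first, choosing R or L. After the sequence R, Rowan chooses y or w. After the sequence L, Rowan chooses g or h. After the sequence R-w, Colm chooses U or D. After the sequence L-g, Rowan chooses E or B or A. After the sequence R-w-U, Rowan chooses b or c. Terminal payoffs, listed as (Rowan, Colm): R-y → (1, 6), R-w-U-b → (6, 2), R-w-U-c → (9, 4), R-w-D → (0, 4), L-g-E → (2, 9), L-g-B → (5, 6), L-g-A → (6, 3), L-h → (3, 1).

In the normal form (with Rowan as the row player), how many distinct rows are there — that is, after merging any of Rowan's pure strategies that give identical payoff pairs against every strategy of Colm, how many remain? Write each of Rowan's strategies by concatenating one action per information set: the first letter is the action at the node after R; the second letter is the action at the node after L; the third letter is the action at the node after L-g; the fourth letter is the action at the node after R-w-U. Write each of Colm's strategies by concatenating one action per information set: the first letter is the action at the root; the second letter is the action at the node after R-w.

Rowan has 24 pure strategies: ygEb, ygEc, ygBb, ygBc, ygAb, ygAc, yhEb, yhEc, yhBb, yhBc, yhAb, yhAc, wgEb, wgEc, wgBb, wgBc, wgAb, wgAc, whEb, whEc, whBb, whBc, whAb, whAc. Columns: RU, RD, LU, LD.
{ygEb, ygEc} → row (1,6) (1,6) (2,9) (2,9)
{ygBb, ygBc} → row (1,6) (1,6) (5,6) (5,6)
{ygAb, ygAc} → row (1,6) (1,6) (6,3) (6,3)
{yhEb, yhEc, yhBb, yhBc, yhAb, yhAc} → row (1,6) (1,6) (3,1) (3,1)
{wgEb} → row (6,2) (0,4) (2,9) (2,9)
{wgEc} → row (9,4) (0,4) (2,9) (2,9)
{wgBb} → row (6,2) (0,4) (5,6) (5,6)
{wgBc} → row (9,4) (0,4) (5,6) (5,6)
{wgAb} → row (6,2) (0,4) (6,3) (6,3)
{wgAc} → row (9,4) (0,4) (6,3) (6,3)
{whEb, whBb, whAb} → row (6,2) (0,4) (3,1) (3,1)
{whEc, whBc, whAc} → row (9,4) (0,4) (3,1) (3,1)
That's 12 distinct rows out of 24 strategies.

12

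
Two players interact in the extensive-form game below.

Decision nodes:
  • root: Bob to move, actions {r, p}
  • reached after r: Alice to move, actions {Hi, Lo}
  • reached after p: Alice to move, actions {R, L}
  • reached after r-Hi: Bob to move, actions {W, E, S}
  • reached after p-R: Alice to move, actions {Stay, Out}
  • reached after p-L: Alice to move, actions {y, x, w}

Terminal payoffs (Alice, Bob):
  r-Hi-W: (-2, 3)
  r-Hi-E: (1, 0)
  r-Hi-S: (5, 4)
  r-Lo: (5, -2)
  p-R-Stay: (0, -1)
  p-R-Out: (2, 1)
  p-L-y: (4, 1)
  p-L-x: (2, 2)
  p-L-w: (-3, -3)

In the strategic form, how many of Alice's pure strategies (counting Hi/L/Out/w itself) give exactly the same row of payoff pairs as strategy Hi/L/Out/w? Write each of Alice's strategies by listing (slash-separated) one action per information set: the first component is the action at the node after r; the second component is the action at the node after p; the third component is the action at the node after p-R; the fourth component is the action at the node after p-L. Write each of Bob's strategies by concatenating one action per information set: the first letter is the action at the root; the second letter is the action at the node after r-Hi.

2

Row for Hi/L/Out/w (columns rW, rE, rS, pW, pE, pS): (-2,3) (1,0) (5,4) (-3,-3) (-3,-3) (-3,-3).
Under Hi/L/Out/w, Alice's choice at the node after p-R can never be reached regardless of what Bob does, so varying those choices leaves every outcome unchanged.
Holding the reachable choices fixed and varying the unreachable one freely already gives 2 equivalent strategies.
No other strategy reproduces this row, so those 2 are the full class: Hi/L/Stay/w, Hi/L/Out/w.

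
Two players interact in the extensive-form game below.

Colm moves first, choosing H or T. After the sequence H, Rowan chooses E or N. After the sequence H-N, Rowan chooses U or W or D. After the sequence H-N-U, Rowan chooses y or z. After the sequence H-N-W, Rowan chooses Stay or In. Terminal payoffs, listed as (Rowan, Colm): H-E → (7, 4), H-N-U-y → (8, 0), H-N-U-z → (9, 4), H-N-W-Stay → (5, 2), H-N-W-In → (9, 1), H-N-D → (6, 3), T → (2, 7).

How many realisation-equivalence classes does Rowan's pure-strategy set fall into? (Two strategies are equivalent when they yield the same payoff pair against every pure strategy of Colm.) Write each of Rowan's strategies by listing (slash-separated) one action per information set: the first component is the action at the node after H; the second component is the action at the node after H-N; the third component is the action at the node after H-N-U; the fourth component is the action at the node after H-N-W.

Rowan has 24 pure strategies: E/U/y/Stay, E/U/y/In, E/U/z/Stay, E/U/z/In, E/W/y/Stay, E/W/y/In, E/W/z/Stay, E/W/z/In, E/D/y/Stay, E/D/y/In, E/D/z/Stay, E/D/z/In, N/U/y/Stay, N/U/y/In, N/U/z/Stay, N/U/z/In, N/W/y/Stay, N/W/y/In, N/W/z/Stay, N/W/z/In, N/D/y/Stay, N/D/y/In, N/D/z/Stay, N/D/z/In. Columns: H, T.
{E/U/y/Stay, E/U/y/In, E/U/z/Stay, E/U/z/In, E/W/y/Stay, E/W/y/In, E/W/z/Stay, E/W/z/In, E/D/y/Stay, E/D/y/In, E/D/z/Stay, E/D/z/In} → row (7,4) (2,7)
{N/U/y/Stay, N/U/y/In} → row (8,0) (2,7)
{N/U/z/Stay, N/U/z/In} → row (9,4) (2,7)
{N/W/y/Stay, N/W/z/Stay} → row (5,2) (2,7)
{N/W/y/In, N/W/z/In} → row (9,1) (2,7)
{N/D/y/Stay, N/D/y/In, N/D/z/Stay, N/D/z/In} → row (6,3) (2,7)
That's 6 distinct rows out of 24 strategies.

6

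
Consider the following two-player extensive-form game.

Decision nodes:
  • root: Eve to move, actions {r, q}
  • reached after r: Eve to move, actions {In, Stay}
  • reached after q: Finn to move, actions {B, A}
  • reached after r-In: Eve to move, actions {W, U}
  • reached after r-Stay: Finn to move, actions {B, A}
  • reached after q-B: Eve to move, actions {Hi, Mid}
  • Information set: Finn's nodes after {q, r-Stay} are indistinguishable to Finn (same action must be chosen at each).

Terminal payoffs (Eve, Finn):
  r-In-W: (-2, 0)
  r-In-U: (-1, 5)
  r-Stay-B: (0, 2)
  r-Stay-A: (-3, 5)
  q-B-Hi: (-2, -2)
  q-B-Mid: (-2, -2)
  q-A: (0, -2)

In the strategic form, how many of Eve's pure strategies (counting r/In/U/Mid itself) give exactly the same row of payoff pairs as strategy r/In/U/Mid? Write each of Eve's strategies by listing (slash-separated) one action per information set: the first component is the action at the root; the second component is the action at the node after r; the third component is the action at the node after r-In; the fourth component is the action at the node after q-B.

Row for r/In/U/Mid (columns B, A): (-1,5) (-1,5).
Under r/In/U/Mid, Eve's choice at the node after q-B can never be reached regardless of what Finn does, so varying those choices leaves every outcome unchanged.
Holding the reachable choices fixed and varying the unreachable one freely already gives 2 equivalent strategies.
No other strategy reproduces this row, so those 2 are the full class: r/In/U/Hi, r/In/U/Mid.

2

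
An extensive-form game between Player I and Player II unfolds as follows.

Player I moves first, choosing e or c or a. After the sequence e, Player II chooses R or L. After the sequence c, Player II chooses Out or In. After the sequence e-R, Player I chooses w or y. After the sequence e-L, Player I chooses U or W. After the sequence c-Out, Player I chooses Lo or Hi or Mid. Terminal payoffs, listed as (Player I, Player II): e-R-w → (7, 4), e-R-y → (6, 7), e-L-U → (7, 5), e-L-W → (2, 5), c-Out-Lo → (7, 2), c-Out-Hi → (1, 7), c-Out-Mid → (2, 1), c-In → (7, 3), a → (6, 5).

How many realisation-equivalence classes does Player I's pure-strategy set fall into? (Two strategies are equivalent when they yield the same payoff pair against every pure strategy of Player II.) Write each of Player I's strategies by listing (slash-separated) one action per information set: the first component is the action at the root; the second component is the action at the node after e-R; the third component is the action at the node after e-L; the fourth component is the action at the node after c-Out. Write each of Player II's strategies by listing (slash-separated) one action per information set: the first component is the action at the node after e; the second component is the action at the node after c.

Player I has 36 pure strategies: e/w/U/Lo, e/w/U/Hi, e/w/U/Mid, e/w/W/Lo, e/w/W/Hi, e/w/W/Mid, e/y/U/Lo, e/y/U/Hi, e/y/U/Mid, e/y/W/Lo, e/y/W/Hi, e/y/W/Mid, c/w/U/Lo, c/w/U/Hi, c/w/U/Mid, c/w/W/Lo, c/w/W/Hi, c/w/W/Mid, c/y/U/Lo, c/y/U/Hi, c/y/U/Mid, c/y/W/Lo, c/y/W/Hi, c/y/W/Mid, a/w/U/Lo, a/w/U/Hi, a/w/U/Mid, a/w/W/Lo, a/w/W/Hi, a/w/W/Mid, a/y/U/Lo, a/y/U/Hi, a/y/U/Mid, a/y/W/Lo, a/y/W/Hi, a/y/W/Mid. Columns: R/Out, R/In, L/Out, L/In.
{e/w/U/Lo, e/w/U/Hi, e/w/U/Mid} → row (7,4) (7,4) (7,5) (7,5)
{e/w/W/Lo, e/w/W/Hi, e/w/W/Mid} → row (7,4) (7,4) (2,5) (2,5)
{e/y/U/Lo, e/y/U/Hi, e/y/U/Mid} → row (6,7) (6,7) (7,5) (7,5)
{e/y/W/Lo, e/y/W/Hi, e/y/W/Mid} → row (6,7) (6,7) (2,5) (2,5)
{c/w/U/Lo, c/w/W/Lo, c/y/U/Lo, c/y/W/Lo} → row (7,2) (7,3) (7,2) (7,3)
{c/w/U/Hi, c/w/W/Hi, c/y/U/Hi, c/y/W/Hi} → row (1,7) (7,3) (1,7) (7,3)
{c/w/U/Mid, c/w/W/Mid, c/y/U/Mid, c/y/W/Mid} → row (2,1) (7,3) (2,1) (7,3)
{a/w/U/Lo, a/w/U/Hi, a/w/U/Mid, a/w/W/Lo, a/w/W/Hi, a/w/W/Mid, a/y/U/Lo, a/y/U/Hi, a/y/U/Mid, a/y/W/Lo, a/y/W/Hi, a/y/W/Mid} → row (6,5) (6,5) (6,5) (6,5)
That's 8 distinct rows out of 36 strategies.

8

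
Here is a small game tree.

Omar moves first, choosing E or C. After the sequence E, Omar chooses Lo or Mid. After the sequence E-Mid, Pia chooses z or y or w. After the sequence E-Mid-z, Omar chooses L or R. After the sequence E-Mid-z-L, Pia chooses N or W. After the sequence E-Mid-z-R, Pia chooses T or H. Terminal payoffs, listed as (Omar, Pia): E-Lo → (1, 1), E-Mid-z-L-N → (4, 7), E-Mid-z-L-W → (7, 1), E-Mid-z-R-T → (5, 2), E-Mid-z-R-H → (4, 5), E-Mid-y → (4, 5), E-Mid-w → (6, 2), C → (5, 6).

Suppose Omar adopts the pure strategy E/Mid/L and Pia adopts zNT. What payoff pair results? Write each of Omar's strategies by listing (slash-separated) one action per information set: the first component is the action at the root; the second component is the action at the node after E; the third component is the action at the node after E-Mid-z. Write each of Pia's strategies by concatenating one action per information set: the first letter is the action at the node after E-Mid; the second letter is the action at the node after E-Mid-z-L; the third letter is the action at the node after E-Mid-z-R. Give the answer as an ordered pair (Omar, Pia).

(4, 7)

Trace the play path from the root:
  Omar plays E
  Omar plays Mid at [E]
  Pia plays z at [E-Mid]
  Omar plays L at [E-Mid-z]
  Pia plays N at [E-Mid-z-L]
→ terminal payoff (4, 7).
(Pia's choice at the node after E-Mid-z-R is never reached on this path, so it doesn't affect the outcome.)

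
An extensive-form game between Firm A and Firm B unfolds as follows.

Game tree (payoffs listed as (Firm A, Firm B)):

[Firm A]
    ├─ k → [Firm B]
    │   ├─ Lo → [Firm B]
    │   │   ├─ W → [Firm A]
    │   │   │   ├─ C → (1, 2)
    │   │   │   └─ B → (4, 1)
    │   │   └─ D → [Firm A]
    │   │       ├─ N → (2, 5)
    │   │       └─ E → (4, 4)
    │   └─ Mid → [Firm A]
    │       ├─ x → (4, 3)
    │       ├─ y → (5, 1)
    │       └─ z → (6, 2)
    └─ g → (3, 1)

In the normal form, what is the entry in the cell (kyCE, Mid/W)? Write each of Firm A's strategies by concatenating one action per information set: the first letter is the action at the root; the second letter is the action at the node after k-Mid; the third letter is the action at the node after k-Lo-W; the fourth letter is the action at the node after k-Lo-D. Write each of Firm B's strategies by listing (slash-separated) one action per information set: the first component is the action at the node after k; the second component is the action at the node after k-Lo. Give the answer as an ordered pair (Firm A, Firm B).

Trace the play path from the root:
  Firm A plays k
  Firm B plays Mid at [k]
  Firm A plays y at [k-Mid]
→ terminal payoff (5, 1).
(Firm A's choice at the node after k-Lo-W is never reached on this path, so it doesn't affect the outcome.)

(5, 1)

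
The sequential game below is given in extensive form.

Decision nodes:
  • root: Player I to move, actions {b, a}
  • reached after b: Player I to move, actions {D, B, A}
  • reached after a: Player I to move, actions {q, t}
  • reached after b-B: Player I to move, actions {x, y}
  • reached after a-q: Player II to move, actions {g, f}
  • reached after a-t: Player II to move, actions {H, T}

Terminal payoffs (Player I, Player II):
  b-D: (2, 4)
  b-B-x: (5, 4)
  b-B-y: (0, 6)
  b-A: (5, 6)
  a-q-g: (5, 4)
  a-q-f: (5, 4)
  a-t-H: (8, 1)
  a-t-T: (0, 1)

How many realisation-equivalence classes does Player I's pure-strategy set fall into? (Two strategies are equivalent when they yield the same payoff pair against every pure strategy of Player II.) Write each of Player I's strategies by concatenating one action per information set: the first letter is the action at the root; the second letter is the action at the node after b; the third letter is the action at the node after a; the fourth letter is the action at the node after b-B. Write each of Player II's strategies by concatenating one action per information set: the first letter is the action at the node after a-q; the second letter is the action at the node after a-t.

Player I has 24 pure strategies: bDqx, bDqy, bDtx, bDty, bBqx, bBqy, bBtx, bBty, bAqx, bAqy, bAtx, bAty, aDqx, aDqy, aDtx, aDty, aBqx, aBqy, aBtx, aBty, aAqx, aAqy, aAtx, aAty. Columns: gH, gT, fH, fT.
{bDqx, bDqy, bDtx, bDty} → row (2,4) (2,4) (2,4) (2,4)
{bBqx, bBtx, aDqx, aDqy, aBqx, aBqy, aAqx, aAqy} → row (5,4) (5,4) (5,4) (5,4)
{bBqy, bBty} → row (0,6) (0,6) (0,6) (0,6)
{bAqx, bAqy, bAtx, bAty} → row (5,6) (5,6) (5,6) (5,6)
{aDtx, aDty, aBtx, aBty, aAtx, aAty} → row (8,1) (0,1) (8,1) (0,1)
That's 5 distinct rows out of 24 strategies.

5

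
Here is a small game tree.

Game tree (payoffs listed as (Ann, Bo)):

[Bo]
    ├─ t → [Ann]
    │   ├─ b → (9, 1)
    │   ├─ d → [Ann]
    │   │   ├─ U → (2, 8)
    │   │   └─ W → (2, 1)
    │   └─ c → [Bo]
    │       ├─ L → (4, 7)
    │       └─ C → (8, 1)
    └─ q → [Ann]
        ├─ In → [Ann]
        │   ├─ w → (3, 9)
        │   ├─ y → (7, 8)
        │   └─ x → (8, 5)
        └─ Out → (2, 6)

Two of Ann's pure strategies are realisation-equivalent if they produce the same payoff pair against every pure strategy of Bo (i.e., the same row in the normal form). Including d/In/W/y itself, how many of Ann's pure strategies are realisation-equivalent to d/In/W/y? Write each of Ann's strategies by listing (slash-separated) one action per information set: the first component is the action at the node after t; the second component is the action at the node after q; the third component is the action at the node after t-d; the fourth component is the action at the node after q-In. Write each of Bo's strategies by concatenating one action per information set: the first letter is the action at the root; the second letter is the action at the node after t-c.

Row for d/In/W/y (columns tL, tC, qL, qC): (2,1) (2,1) (7,8) (7,8).
Every one of Ann's information sets is on the play path for some reply by Bo when Ann follows d/In/W/y.
Changing the action at any of them therefore changes at least one column, so only d/In/W/y itself gives this row.

1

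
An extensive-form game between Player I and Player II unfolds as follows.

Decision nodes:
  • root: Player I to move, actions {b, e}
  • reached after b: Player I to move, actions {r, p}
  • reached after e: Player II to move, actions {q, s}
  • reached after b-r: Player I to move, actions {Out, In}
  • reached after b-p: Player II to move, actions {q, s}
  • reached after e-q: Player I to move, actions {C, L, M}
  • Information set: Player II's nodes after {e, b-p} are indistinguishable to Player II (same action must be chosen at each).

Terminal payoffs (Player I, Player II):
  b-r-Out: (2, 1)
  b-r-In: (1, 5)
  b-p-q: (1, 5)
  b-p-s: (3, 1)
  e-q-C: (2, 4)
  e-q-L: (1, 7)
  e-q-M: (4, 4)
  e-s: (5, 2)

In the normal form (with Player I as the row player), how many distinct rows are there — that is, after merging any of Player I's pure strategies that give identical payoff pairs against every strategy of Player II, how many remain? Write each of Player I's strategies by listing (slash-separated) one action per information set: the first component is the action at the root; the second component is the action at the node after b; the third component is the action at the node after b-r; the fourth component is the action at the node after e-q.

Player I has 24 pure strategies: b/r/Out/C, b/r/Out/L, b/r/Out/M, b/r/In/C, b/r/In/L, b/r/In/M, b/p/Out/C, b/p/Out/L, b/p/Out/M, b/p/In/C, b/p/In/L, b/p/In/M, e/r/Out/C, e/r/Out/L, e/r/Out/M, e/r/In/C, e/r/In/L, e/r/In/M, e/p/Out/C, e/p/Out/L, e/p/Out/M, e/p/In/C, e/p/In/L, e/p/In/M. Columns: q, s.
{b/r/Out/C, b/r/Out/L, b/r/Out/M} → row (2,1) (2,1)
{b/r/In/C, b/r/In/L, b/r/In/M} → row (1,5) (1,5)
{b/p/Out/C, b/p/Out/L, b/p/Out/M, b/p/In/C, b/p/In/L, b/p/In/M} → row (1,5) (3,1)
{e/r/Out/C, e/r/In/C, e/p/Out/C, e/p/In/C} → row (2,4) (5,2)
{e/r/Out/L, e/r/In/L, e/p/Out/L, e/p/In/L} → row (1,7) (5,2)
{e/r/Out/M, e/r/In/M, e/p/Out/M, e/p/In/M} → row (4,4) (5,2)
That's 6 distinct rows out of 24 strategies.

6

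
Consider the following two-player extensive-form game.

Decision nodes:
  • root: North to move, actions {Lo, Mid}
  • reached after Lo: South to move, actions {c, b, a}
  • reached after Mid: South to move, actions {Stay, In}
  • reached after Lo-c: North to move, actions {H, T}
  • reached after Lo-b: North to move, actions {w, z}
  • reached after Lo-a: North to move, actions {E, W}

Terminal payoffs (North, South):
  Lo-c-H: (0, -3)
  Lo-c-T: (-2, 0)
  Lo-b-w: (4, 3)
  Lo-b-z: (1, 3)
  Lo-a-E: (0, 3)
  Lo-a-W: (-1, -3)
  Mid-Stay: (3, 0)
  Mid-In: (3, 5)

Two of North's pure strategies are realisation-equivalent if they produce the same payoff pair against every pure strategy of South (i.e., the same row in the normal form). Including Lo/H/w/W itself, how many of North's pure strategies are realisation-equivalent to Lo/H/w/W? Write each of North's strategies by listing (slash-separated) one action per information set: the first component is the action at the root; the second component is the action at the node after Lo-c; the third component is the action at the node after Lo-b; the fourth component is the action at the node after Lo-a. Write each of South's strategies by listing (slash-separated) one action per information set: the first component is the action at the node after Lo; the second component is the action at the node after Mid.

Row for Lo/H/w/W (columns c/Stay, c/In, b/Stay, b/In, a/Stay, a/In): (0,-3) (0,-3) (4,3) (4,3) (-1,-3) (-1,-3).
Every one of North's information sets is on the play path for some reply by South when North follows Lo/H/w/W.
Changing the action at any of them therefore changes at least one column, so only Lo/H/w/W itself gives this row.

1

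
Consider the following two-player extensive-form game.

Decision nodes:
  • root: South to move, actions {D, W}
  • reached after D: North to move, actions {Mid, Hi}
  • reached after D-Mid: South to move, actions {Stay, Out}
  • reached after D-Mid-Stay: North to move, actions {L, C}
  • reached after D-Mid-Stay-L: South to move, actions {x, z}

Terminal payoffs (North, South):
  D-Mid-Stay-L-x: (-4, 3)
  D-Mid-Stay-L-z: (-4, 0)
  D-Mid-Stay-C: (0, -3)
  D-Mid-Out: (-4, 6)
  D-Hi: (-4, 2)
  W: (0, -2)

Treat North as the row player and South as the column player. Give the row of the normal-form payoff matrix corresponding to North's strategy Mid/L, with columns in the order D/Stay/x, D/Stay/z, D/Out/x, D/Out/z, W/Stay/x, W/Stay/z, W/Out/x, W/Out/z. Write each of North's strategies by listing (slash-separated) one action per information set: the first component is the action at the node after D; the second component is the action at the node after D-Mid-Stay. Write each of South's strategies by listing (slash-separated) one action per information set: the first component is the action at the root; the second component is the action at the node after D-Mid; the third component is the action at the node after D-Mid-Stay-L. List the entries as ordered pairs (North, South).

vs D/Stay/x: South plays D → North plays Mid at [D] → South plays Stay at [D-Mid] → North plays L at [D-Mid-Stay] → South plays x at [D-Mid-Stay-L] → (-4, 3)
vs D/Stay/z: South plays D → North plays Mid at [D] → South plays Stay at [D-Mid] → North plays L at [D-Mid-Stay] → South plays z at [D-Mid-Stay-L] → (-4, 0)
vs D/Out/x: South plays D → North plays Mid at [D] → South plays Out at [D-Mid] → (-4, 6)
vs D/Out/z: South plays D → North plays Mid at [D] → South plays Out at [D-Mid] → (-4, 6)
vs W/Stay/x: South plays W → (0, -2)
vs W/Stay/z: South plays W → (0, -2)
vs W/Out/x: South plays W → (0, -2)
vs W/Out/z: South plays W → (0, -2)

(-4,3) (-4,0) (-4,6) (-4,6) (0,-2) (0,-2) (0,-2) (0,-2)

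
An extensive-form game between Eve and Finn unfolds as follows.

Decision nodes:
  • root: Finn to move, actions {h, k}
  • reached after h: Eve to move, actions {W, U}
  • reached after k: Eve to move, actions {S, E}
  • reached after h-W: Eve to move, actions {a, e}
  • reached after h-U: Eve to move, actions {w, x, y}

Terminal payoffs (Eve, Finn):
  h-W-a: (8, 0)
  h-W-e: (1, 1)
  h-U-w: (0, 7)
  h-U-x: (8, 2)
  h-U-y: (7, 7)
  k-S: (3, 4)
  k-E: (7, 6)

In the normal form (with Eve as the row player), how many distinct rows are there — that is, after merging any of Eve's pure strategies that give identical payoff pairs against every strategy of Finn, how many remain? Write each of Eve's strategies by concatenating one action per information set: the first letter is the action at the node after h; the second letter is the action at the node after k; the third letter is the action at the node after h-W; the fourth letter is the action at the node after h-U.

Eve has 24 pure strategies: WSaw, WSax, WSay, WSew, WSex, WSey, WEaw, WEax, WEay, WEew, WEex, WEey, USaw, USax, USay, USew, USex, USey, UEaw, UEax, UEay, UEew, UEex, UEey. Columns: h, k.
{WSaw, WSax, WSay} → row (8,0) (3,4)
{WSew, WSex, WSey} → row (1,1) (3,4)
{WEaw, WEax, WEay} → row (8,0) (7,6)
{WEew, WEex, WEey} → row (1,1) (7,6)
{USaw, USew} → row (0,7) (3,4)
{USax, USex} → row (8,2) (3,4)
{USay, USey} → row (7,7) (3,4)
{UEaw, UEew} → row (0,7) (7,6)
{UEax, UEex} → row (8,2) (7,6)
{UEay, UEey} → row (7,7) (7,6)
That's 10 distinct rows out of 24 strategies.

10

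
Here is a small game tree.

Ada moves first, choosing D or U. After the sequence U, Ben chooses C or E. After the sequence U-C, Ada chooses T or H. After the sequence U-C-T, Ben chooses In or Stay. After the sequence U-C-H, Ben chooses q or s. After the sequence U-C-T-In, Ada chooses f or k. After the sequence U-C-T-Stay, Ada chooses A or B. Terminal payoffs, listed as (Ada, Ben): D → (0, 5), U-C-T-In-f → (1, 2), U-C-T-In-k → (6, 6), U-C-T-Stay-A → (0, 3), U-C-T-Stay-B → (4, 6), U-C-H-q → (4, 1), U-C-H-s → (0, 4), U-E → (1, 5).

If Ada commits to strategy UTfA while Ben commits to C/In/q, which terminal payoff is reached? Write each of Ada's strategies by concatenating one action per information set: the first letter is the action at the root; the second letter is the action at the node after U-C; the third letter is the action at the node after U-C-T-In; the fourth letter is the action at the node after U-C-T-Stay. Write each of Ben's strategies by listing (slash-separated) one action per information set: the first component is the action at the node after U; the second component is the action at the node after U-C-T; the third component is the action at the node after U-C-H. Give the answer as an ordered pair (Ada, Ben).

(1, 2)

Trace the play path from the root:
  Ada plays U
  Ben plays C at [U]
  Ada plays T at [U-C]
  Ben plays In at [U-C-T]
  Ada plays f at [U-C-T-In]
→ terminal payoff (1, 2).
(Ada's choice at the node after U-C-T-Stay is never reached on this path, so it doesn't affect the outcome.)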